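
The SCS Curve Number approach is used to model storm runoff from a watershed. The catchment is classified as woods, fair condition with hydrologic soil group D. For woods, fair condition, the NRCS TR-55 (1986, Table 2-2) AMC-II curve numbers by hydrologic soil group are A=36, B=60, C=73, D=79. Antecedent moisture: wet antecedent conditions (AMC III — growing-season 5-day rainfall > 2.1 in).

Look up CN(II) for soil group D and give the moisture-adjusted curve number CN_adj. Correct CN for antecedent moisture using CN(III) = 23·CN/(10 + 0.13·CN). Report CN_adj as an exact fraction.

CN_adj = 181700/2027 ≈ 89.640

NRCS table: woods, fair condition, soil group D → CN(II) = 79
Adjust CN=79 to AMC III: 23·79/(10 + 0.13·79) → 1817 ÷ (2027/100) = 181700/2027 ≈ 89.640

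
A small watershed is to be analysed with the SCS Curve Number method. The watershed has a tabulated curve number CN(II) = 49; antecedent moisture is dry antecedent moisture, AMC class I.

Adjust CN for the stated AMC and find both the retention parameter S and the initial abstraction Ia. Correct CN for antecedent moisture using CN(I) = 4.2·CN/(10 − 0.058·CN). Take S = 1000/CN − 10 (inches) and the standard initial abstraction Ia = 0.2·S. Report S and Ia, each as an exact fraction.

S = 8500/343 in ≈ 24.781 in; Ia = 1700/343 in ≈ 4.956 in

CN(I) from CN(II)=49: (4.2·49)/(10 − 0.058·49) = 34300/1193 ≈ 28.751
S = 1000/(34300/1193) − 10 = 8500/343 in ≈ 24.781 in
Ia = 0.2·(8500/343) = 1700/343 in ≈ 4.956 in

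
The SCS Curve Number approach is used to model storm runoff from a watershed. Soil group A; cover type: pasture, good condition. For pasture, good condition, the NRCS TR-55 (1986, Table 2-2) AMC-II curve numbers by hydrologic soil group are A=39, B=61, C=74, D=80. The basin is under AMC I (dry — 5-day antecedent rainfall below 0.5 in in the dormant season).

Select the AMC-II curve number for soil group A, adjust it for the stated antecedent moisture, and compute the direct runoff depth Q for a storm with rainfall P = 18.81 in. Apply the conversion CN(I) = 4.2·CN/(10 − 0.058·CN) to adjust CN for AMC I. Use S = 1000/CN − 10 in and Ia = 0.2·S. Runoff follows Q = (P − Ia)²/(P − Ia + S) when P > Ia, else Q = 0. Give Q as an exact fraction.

NRCS table: pasture, good condition, soil group A → CN(II) = 39
Dry (AMC I): CN(I) = 4.2·39/(10 − 0.058·39) = (819/5)/(3869/500) = 81900/3869 ≈ 21.168
Max retention: S = 1000/(81900/3869) − 10 = 30500/819 in (≈ 37.241 in)
Initial abstraction Ia = S/5 = (30500/819)/5 = 6100/819 ≈ 7.448 in
Excess rainfall: 18.810 − 7.448 = 11.362 in; P > Ia so Q > 0
Q: (930539/81900)² ÷ (3980539/81900) = 865902830521/326006144100 in (≈ 2.656 in)

Q = 865902830521/326006144100 in ≈ 2.656 in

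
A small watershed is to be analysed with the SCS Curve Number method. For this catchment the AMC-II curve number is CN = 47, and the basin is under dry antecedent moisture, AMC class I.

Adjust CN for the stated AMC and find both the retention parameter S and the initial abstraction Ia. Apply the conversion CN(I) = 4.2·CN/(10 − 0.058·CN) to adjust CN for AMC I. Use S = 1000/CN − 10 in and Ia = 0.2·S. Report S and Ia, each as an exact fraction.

Dry (AMC I): CN(I) = 4.2·47/(10 − 0.058·47) = (987/5)/(3637/500) = 98700/3637 ≈ 27.138
Max retention: S = 1000/(98700/3637) − 10 = 26500/987 in (≈ 26.849 in)
Ia = 0.2S: 0.2·26.849 = 5.370 in (exactly 5300/987)

S = 26500/987 in ≈ 26.849 in; Ia = 5300/987 in ≈ 5.370 in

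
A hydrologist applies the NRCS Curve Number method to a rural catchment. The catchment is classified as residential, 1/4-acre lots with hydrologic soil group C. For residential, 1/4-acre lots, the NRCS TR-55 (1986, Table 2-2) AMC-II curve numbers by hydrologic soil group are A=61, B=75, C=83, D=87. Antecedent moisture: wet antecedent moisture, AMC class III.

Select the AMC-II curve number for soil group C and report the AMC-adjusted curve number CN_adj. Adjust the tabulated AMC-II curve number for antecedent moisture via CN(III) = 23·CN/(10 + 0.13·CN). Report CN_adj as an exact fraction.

CN_adj = 190900/2079 ≈ 91.823

NRCS table: residential, 1/4-acre lots, soil group C → CN(II) = 83
Wet (AMC III): CN(III) = 23·83/(10 + 0.13·83) = 1909/(2079/100) = 190900/2079 ≈ 91.823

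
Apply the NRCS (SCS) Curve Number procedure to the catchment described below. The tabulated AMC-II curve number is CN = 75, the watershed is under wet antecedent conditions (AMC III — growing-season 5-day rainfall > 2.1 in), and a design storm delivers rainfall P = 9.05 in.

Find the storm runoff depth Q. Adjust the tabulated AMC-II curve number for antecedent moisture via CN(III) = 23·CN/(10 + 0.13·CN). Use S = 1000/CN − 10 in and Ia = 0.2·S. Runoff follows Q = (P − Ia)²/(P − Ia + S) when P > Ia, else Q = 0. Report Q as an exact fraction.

Q = 146143921/19442820 in ≈ 7.517 in

Adjust CN=75 to AMC III: 23·75/(10 + 0.13·75) → 1725 ÷ (79/4) = 6900/79 ≈ 87.342
Retention S: 1000/CN − 10 with CN=87.342 → S = 100/69 ≈ 1.449 in
Ia = 0.2S: 0.2·1.449 = 0.290 in (exactly 20/69)
P − Ia = 9.050 − 0.290 = 12089/1380 ≈ 8.760 in (> 0, runoff occurs)
Q: (12089/1380)² ÷ (14089/1380) = 146143921/19442820 in (≈ 7.517 in)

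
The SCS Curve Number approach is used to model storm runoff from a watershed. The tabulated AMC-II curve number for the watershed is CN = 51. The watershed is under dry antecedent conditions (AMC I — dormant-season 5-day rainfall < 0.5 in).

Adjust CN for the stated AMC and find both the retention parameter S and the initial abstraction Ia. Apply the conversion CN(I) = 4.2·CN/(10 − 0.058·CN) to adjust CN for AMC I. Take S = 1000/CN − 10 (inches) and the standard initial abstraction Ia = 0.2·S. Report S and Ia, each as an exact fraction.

Dry (AMC I): CN(I) = 4.2·51/(10 − 0.058·51) = (1071/5)/(3521/500) = 15300/503 ≈ 30.417
Max retention: S = 1000/(15300/503) − 10 = 3500/153 in (≈ 22.876 in)
Ia = 0.2·(3500/153) = 700/153 in ≈ 4.575 in

S = 3500/153 in ≈ 22.876 in; Ia = 700/153 in ≈ 4.575 in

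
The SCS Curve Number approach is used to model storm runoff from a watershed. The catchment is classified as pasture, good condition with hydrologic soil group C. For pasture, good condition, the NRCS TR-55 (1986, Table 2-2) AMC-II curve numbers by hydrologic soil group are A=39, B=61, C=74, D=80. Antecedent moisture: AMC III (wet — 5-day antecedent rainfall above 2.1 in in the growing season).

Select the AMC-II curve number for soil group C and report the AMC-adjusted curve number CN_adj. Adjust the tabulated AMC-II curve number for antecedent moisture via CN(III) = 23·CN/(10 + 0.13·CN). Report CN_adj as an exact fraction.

NRCS table: pasture, good condition, soil group C → CN(II) = 74
CN(III) from CN(II)=74: (23·74)/(10 + 0.13·74) = 85100/981 ≈ 86.748

CN_adj = 85100/981 ≈ 86.748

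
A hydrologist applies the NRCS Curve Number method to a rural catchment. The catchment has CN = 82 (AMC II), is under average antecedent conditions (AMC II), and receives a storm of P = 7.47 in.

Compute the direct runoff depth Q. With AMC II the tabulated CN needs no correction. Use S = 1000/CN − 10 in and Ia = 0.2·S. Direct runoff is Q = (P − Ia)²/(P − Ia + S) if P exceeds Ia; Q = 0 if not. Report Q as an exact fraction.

Q = 10259209/1914700 in ≈ 5.358 in

AMC II — tabulated CN = 82 applies directly.
S = 1000/82 − 10 = 90/41 in ≈ 2.195 in
Ia = 0.2S: 0.2·2.195 = 0.439 in (exactly 18/41)
Excess rainfall: 7.470 − 0.439 = 7.031 in; P > Ia so Q > 0
Runoff Q = (P−Ia)²/(P−Ia+S) = (7.031)²/(7.031+2.195) = 10259209/1914700 ≈ 5.358 in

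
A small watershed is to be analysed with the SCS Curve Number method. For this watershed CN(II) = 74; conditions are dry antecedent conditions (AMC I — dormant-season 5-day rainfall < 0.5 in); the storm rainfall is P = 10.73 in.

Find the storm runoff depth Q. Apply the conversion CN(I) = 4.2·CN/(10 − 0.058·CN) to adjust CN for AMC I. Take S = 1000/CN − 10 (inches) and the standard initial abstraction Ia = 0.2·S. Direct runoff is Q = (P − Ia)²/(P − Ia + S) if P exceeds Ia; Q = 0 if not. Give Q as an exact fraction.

Q = 495223245841/105184121700 in ≈ 4.708 in

CN(I) from CN(II)=74: (4.2·74)/(10 − 0.058·74) = 77700/1427 ≈ 54.450
Max retention: S = 1000/(77700/1427) − 10 = 6500/777 in (≈ 8.366 in)
Ia = 0.2S: 0.2·8.366 = 1.673 in (exactly 1300/777)
Since P=10.730 > Ia=1.673: effective rainfall P−Ia = 703721/77700 in
Q = (703721/77700)²/((703721/77700) + 6500/777) = (495223245841/6037290000)/(1353721/77700) = 495223245841/105184121700 in ≈ 4.708 in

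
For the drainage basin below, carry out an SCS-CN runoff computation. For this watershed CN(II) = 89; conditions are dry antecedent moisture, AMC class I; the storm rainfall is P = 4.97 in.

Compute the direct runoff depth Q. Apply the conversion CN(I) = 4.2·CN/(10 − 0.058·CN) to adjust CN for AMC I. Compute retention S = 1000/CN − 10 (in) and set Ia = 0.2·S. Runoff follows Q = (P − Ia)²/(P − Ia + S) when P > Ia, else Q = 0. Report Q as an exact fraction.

CN(I) from CN(II)=89: (4.2·89)/(10 − 0.058·89) = 186900/2419 ≈ 77.263
Max retention: S = 1000/(186900/2419) − 10 = 5500/1869 in (≈ 2.943 in)
Ia = 0.2S: 0.2·2.943 = 0.589 in (exactly 1100/1869)
Excess rainfall: 4.970 − 0.589 = 4.381 in; P > Ia so Q > 0
Q: (818893/186900)² ÷ (1368893/186900) = 670585745449/255846101700 in (≈ 2.621 in)

Q = 670585745449/255846101700 in ≈ 2.621 in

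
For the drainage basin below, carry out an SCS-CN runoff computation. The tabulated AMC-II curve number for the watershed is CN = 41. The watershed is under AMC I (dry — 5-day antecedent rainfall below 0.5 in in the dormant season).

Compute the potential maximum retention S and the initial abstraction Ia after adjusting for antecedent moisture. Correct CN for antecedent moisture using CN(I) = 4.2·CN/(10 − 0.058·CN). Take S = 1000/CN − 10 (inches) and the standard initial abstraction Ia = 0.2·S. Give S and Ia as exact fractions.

CN(I) from CN(II)=41: (4.2·41)/(10 − 0.058·41) = 86100/3811 ≈ 22.592
S = 1000/(86100/3811) − 10 = 29500/861 in ≈ 34.262 in
Initial abstraction Ia = S/5 = (29500/861)/5 = 5900/861 ≈ 6.852 in

S = 29500/861 in ≈ 34.262 in; Ia = 5900/861 in ≈ 6.852 in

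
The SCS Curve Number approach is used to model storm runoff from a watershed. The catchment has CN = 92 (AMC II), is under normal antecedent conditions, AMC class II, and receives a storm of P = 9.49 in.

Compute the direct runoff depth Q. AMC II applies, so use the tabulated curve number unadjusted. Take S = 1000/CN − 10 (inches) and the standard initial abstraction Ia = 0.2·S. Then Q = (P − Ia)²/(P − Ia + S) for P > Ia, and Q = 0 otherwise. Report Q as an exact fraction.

AMC II — tabulated CN = 92 applies directly.
Max retention: S = 1000/92 − 10 = 20/23 in (≈ 0.870 in)
Ia = 0.2S: 0.2·0.870 = 0.174 in (exactly 4/23)
P − Ia = 9.490 − 0.174 = 21427/2300 ≈ 9.316 in (> 0, runoff occurs)
Runoff Q = (P−Ia)²/(P−Ia+S) = (9.316)²/(9.316+0.870) = 459116329/53882100 ≈ 8.521 in

Q = 459116329/53882100 in ≈ 8.521 in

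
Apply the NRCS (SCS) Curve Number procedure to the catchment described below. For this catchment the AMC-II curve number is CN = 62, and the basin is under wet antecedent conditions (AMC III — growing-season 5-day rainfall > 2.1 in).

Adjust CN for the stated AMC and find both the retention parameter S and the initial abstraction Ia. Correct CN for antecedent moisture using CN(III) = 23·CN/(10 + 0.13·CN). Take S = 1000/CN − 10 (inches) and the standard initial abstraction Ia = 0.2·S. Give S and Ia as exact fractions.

S = 1900/713 in ≈ 2.665 in; Ia = 380/713 in ≈ 0.533 in

Adjust CN=62 to AMC III: 23·62/(10 + 0.13·62) → 1426 ÷ (903/50) = 71300/903 ≈ 78.959
S = 1000/(71300/903) − 10 = 1900/713 in ≈ 2.665 in
Ia = 0.2S: 0.2·2.665 = 0.533 in (exactly 380/713)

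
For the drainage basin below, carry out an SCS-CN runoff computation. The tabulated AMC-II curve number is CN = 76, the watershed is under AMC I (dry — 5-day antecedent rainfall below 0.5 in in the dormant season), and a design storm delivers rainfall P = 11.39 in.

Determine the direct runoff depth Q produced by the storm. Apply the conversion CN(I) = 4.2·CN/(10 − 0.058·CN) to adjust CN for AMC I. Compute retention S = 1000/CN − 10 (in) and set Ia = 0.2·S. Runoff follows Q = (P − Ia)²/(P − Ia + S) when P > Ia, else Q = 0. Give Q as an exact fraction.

Q = 17288831169/3078777100 in ≈ 5.615 in

Adjust CN=76 to AMC I: 4.2·76/(10 − 0.058·76) → (1596/5) ÷ (699/125) = 13300/233 ≈ 57.082
Max retention: S = 1000/(13300/233) − 10 = 1000/133 in (≈ 7.519 in)
Ia = 0.2S: 0.2·7.519 = 1.504 in (exactly 200/133)
P − Ia = 11.390 − 1.504 = 131487/13300 ≈ 9.886 in (> 0, runoff occurs)
Runoff Q = (P−Ia)²/(P−Ia+S) = (9.886)²/(9.886+7.519) = 17288831169/3078777100 ≈ 5.615 in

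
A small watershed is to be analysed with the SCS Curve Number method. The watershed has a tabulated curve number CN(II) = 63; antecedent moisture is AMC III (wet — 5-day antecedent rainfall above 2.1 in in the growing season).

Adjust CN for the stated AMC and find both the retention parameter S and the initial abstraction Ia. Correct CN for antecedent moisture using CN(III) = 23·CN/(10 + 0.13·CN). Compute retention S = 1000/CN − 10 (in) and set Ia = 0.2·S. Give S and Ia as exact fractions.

S = 3700/1449 in ≈ 2.553 in; Ia = 740/1449 in ≈ 0.511 in

Wet (AMC III): CN(III) = 23·63/(10 + 0.13·63) = 1449/(1819/100) = 144900/1819 ≈ 79.659
Retention S: 1000/CN − 10 with CN=79.659 → S = 3700/1449 ≈ 2.553 in
Ia = 0.2·(3700/1449) = 740/1449 in ≈ 0.511 in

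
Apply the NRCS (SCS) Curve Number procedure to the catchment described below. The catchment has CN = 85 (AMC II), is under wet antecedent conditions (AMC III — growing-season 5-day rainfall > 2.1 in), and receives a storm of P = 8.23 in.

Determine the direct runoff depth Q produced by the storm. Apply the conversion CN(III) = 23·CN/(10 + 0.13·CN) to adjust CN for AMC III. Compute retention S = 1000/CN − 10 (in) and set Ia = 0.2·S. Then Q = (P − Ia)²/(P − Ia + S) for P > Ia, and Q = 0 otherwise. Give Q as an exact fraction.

Q = 99725218849/13520506300 in ≈ 7.376 in

Wet (AMC III): CN(III) = 23·85/(10 + 0.13·85) = 1955/(421/20) = 39100/421 ≈ 92.874
Max retention: S = 1000/(39100/421) − 10 = 300/391 in (≈ 0.767 in)
Ia = 0.2·(300/391) = 60/391 in ≈ 0.153 in
P − Ia = 8.230 − 0.153 = 315793/39100 ≈ 8.077 in (> 0, runoff occurs)
Runoff Q = (P−Ia)²/(P−Ia+S) = (8.077)²/(8.077+0.767) = 99725218849/13520506300 ≈ 7.376 in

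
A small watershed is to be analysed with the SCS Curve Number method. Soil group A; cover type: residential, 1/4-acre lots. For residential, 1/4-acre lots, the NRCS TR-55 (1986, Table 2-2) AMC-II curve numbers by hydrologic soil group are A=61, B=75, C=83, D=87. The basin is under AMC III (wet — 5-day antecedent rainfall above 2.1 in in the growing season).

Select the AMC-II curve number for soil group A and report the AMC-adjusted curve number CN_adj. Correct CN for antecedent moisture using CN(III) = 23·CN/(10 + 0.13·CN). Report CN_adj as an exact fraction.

NRCS table: residential, 1/4-acre lots, soil group A → CN(II) = 61
CN(III) from CN(II)=61: (23·61)/(10 + 0.13·61) = 140300/1793 ≈ 78.249

CN_adj = 140300/1793 ≈ 78.249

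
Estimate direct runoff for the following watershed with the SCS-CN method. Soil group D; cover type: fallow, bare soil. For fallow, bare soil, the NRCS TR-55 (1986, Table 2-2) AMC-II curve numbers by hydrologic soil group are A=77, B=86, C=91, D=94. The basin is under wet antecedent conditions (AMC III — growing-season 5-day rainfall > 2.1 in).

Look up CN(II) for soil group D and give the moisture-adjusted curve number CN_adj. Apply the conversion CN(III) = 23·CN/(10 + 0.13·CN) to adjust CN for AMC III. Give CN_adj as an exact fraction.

NRCS table: fallow, bare soil, soil group D → CN(II) = 94
CN(III) from CN(II)=94: (23·94)/(10 + 0.13·94) = 108100/1111 ≈ 97.300

CN_adj = 108100/1111 ≈ 97.300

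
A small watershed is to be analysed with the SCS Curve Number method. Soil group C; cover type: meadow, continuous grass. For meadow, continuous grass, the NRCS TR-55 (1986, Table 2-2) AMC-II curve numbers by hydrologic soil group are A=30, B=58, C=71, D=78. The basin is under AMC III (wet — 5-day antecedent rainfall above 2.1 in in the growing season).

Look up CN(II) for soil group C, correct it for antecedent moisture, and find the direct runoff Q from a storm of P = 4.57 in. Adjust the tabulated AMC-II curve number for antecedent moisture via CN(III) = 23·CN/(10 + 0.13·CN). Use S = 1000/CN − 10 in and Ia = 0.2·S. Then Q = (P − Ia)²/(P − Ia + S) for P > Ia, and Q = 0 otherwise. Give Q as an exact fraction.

NRCS table: meadow, continuous grass, soil group C → CN(II) = 71
CN(III) from CN(II)=71: (23·71)/(10 + 0.13·71) = 163300/1923 ≈ 84.919
S = 1000/(163300/1923) − 10 = 2900/1633 in ≈ 1.776 in
Initial abstraction Ia = S/5 = (2900/1633)/5 = 580/1633 ≈ 0.355 in
Excess rainfall: 4.570 − 0.355 = 4.215 in; P > Ia so Q > 0
Q: (688281/163300)² ÷ (978281/163300) = 473730734961/159753287300 in (≈ 2.965 in)

Q = 473730734961/159753287300 in ≈ 2.965 in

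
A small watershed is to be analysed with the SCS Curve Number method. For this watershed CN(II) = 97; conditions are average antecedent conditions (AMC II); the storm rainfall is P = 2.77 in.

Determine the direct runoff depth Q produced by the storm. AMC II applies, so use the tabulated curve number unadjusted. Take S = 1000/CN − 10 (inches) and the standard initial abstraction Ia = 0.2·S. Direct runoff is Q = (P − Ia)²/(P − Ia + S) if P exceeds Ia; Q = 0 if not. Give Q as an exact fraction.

Average conditions: CN = 97 (no AMC adjustment).
Max retention: S = 1000/97 − 10 = 30/97 in (≈ 0.309 in)
Initial abstraction Ia = S/5 = (30/97)/5 = 6/97 ≈ 0.062 in
Excess rainfall: 2.770 − 0.062 = 2.708 in; P > Ia so Q > 0
Runoff Q = (P−Ia)²/(P−Ia+S) = (2.708)²/(2.708+0.309) = 690060361/283909300 ≈ 2.431 in

Q = 690060361/283909300 in ≈ 2.431 in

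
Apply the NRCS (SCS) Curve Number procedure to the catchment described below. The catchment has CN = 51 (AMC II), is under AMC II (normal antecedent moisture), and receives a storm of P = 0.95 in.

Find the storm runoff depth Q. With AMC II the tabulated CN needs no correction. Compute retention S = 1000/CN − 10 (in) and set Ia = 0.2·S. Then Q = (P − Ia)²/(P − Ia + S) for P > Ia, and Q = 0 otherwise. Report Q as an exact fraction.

Q = 0 in ≈ 0.000 in

AMC II — tabulated CN = 51 applies directly.
S = 1000/51 − 10 = 490/51 in ≈ 9.608 in
Initial abstraction Ia = S/5 = (490/51)/5 = 98/51 ≈ 1.922 in
P = 0.950 ≤ Ia = 1.922 in: entire storm abstracted, Q = 0.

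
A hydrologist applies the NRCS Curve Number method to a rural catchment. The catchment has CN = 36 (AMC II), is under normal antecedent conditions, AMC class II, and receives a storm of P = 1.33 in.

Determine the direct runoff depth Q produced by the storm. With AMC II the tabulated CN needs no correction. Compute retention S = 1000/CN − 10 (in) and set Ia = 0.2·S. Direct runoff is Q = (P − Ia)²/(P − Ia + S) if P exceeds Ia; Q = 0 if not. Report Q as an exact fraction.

AMC II — tabulated CN = 36 applies directly.
S = 1000/36 − 10 = 160/9 in ≈ 17.778 in
Initial abstraction Ia = S/5 = (160/9)/5 = 32/9 ≈ 3.556 in
P = 1.330 ≤ Ia = 3.556 in: entire storm abstracted, Q = 0.

Q = 0 in ≈ 0.000 in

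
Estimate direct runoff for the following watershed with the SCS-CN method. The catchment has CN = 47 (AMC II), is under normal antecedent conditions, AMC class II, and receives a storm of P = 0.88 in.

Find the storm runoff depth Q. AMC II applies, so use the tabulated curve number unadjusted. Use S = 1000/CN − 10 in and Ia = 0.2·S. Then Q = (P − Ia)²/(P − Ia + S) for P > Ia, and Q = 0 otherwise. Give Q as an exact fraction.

AMC II — tabulated CN = 47 applies directly.
Max retention: S = 1000/47 − 10 = 530/47 in (≈ 11.277 in)
Ia = 0.2S: 0.2·11.277 = 2.255 in (exactly 106/47)
P = 0.880 ≤ Ia = 2.255 in: entire storm abstracted, Q = 0.

Q = 0 in ≈ 0.000 in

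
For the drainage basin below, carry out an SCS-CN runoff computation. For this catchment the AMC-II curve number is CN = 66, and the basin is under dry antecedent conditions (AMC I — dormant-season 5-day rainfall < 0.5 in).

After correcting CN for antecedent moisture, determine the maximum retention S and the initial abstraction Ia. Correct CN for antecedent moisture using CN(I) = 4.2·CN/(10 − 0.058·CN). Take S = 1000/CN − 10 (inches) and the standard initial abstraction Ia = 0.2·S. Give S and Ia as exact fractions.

S = 8500/693 in ≈ 12.266 in; Ia = 1700/693 in ≈ 2.453 in

CN(I) from CN(II)=66: (4.2·66)/(10 − 0.058·66) = 69300/1543 ≈ 44.913
S = 1000/(69300/1543) − 10 = 8500/693 in ≈ 12.266 in
Initial abstraction Ia = S/5 = (8500/693)/5 = 1700/693 ≈ 2.453 in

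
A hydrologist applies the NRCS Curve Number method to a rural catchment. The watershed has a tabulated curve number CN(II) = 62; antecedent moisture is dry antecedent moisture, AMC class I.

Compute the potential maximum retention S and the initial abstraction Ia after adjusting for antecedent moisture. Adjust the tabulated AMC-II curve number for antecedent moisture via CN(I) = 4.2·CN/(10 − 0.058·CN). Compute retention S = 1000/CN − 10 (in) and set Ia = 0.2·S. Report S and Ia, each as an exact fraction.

CN(I) from CN(II)=62: (4.2·62)/(10 − 0.058·62) = 65100/1601 ≈ 40.662
S = 1000/(65100/1601) − 10 = 9500/651 in ≈ 14.593 in
Ia = 0.2S: 0.2·14.593 = 2.919 in (exactly 1900/651)

S = 9500/651 in ≈ 14.593 in; Ia = 1900/651 in ≈ 2.919 in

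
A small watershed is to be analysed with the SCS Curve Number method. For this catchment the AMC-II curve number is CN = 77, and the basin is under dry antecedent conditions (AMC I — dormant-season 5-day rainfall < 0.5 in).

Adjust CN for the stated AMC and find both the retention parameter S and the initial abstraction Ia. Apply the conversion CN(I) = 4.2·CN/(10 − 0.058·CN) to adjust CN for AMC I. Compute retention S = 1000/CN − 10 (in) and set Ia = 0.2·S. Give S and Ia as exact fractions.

S = 11500/1617 in ≈ 7.112 in; Ia = 2300/1617 in ≈ 1.422 in

Adjust CN=77 to AMC I: 4.2·77/(10 − 0.058·77) → (1617/5) ÷ (2767/500) = 161700/2767 ≈ 58.439
Retention S: 1000/CN − 10 with CN=58.439 → S = 11500/1617 ≈ 7.112 in
Ia = 0.2S: 0.2·7.112 = 1.422 in (exactly 2300/1617)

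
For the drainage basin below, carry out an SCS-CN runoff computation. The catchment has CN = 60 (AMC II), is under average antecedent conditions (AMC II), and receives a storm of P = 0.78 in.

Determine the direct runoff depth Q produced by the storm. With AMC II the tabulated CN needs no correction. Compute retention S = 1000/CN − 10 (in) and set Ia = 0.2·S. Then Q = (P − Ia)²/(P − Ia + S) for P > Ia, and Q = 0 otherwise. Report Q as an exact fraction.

Average conditions: CN = 60 (no AMC adjustment).
Max retention: S = 1000/60 − 10 = 20/3 in (≈ 6.667 in)
Ia = 0.2·(20/3) = 4/3 in ≈ 1.333 in
P = 0.780 ≤ Ia = 1.333 in: entire storm abstracted, Q = 0.

Q = 0 in ≈ 0.000 in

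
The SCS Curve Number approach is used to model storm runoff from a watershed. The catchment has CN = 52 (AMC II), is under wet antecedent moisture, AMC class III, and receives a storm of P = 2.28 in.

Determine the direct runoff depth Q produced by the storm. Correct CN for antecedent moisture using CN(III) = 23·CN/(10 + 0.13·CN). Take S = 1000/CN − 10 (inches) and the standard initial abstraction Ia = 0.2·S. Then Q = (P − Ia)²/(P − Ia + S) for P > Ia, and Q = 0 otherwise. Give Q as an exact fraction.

Q = 40649283/102265475 in ≈ 0.397 in

Adjust CN=52 to AMC III: 23·52/(10 + 0.13·52) → 1196 ÷ (419/25) = 29900/419 ≈ 71.360
Max retention: S = 1000/(29900/419) − 10 = 1200/299 in (≈ 4.013 in)
Ia = 0.2·(1200/299) = 240/299 in ≈ 0.803 in
Excess rainfall: 2.280 − 0.803 = 1.477 in; P > Ia so Q > 0
Q: (11043/7475)² ÷ (41043/7475) = 40649283/102265475 in (≈ 0.397 in)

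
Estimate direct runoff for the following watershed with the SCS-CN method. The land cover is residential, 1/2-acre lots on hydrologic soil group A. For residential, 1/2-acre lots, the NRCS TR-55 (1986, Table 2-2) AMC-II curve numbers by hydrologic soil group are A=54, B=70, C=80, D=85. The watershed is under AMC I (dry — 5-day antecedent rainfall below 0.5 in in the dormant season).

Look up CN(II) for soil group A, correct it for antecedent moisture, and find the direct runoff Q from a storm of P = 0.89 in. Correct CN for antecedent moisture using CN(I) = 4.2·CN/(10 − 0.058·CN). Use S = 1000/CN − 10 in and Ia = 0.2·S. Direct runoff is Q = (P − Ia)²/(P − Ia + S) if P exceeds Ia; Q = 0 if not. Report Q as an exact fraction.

Q = 0 in ≈ 0.000 in

NRCS table: residential, 1/2-acre lots, soil group A → CN(II) = 54
Dry (AMC I): CN(I) = 4.2·54/(10 − 0.058·54) = (1134/5)/(1717/250) = 56700/1717 ≈ 33.023
Retention S: 1000/CN − 10 with CN=33.023 → S = 11500/567 ≈ 20.282 in
Initial abstraction Ia = S/5 = (11500/567)/5 = 2300/567 ≈ 4.056 in
P = 0.890 ≤ Ia = 4.056 in: entire storm abstracted, Q = 0.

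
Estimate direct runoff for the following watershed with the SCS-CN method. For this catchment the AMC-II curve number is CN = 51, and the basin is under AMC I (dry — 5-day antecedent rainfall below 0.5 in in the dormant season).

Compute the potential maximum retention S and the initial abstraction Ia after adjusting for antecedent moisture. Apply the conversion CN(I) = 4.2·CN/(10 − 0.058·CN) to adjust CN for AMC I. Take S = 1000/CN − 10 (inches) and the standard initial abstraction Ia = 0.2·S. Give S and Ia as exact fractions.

S = 3500/153 in ≈ 22.876 in; Ia = 700/153 in ≈ 4.575 in

Adjust CN=51 to AMC I: 4.2·51/(10 − 0.058·51) → (1071/5) ÷ (3521/500) = 15300/503 ≈ 30.417
Retention S: 1000/CN − 10 with CN=30.417 → S = 3500/153 ≈ 22.876 in
Initial abstraction Ia = S/5 = (3500/153)/5 = 700/153 ≈ 4.575 in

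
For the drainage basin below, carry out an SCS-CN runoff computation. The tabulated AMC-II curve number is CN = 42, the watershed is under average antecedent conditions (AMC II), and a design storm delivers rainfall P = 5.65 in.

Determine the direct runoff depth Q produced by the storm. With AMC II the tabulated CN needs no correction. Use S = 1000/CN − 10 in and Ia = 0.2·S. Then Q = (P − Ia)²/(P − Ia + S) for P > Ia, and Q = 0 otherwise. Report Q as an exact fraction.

Q = 1471369/2945460 in ≈ 0.500 in

Average conditions: CN = 42 (no AMC adjustment).
S = 1000/42 − 10 = 290/21 in ≈ 13.810 in
Ia = 0.2S: 0.2·13.810 = 2.762 in (exactly 58/21)
Excess rainfall: 5.650 − 2.762 = 2.888 in; P > Ia so Q > 0
Runoff Q = (P−Ia)²/(P−Ia+S) = (2.888)²/(2.888+13.810) = 1471369/2945460 ≈ 0.500 in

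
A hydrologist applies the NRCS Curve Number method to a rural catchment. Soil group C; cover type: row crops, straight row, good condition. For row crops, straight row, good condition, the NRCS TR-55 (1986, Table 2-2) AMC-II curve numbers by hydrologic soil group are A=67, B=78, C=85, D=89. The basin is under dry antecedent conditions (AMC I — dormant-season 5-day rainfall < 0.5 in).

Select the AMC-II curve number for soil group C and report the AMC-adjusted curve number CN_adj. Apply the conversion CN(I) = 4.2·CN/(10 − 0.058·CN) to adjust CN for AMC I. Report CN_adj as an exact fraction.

CN_adj = 11900/169 ≈ 70.414

NRCS table: row crops, straight row, good condition, soil group C → CN(II) = 85
Dry (AMC I): CN(I) = 4.2·85/(10 − 0.058·85) = 357/(507/100) = 11900/169 ≈ 70.414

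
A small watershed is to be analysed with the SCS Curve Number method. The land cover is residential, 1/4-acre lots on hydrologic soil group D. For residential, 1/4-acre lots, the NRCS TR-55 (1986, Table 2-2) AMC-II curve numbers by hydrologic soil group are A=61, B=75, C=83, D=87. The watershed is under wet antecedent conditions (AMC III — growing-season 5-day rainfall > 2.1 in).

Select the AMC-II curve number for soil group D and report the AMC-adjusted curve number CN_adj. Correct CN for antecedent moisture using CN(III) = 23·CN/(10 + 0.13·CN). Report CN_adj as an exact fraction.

CN_adj = 200100/2131 ≈ 93.900

NRCS table: residential, 1/4-acre lots, soil group D → CN(II) = 87
Adjust CN=87 to AMC III: 23·87/(10 + 0.13·87) → 2001 ÷ (2131/100) = 200100/2131 ≈ 93.900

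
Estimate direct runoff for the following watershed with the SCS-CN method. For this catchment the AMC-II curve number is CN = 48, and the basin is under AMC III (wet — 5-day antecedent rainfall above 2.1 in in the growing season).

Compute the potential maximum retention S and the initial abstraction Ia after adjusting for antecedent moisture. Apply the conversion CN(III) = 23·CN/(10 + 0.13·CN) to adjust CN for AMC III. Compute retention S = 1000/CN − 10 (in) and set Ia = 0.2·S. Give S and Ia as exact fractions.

Adjust CN=48 to AMC III: 23·48/(10 + 0.13·48) → 1104 ÷ (406/25) = 13800/203 ≈ 67.980
Retention S: 1000/CN − 10 with CN=67.980 → S = 325/69 ≈ 4.710 in
Ia = 0.2·(325/69) = 65/69 in ≈ 0.942 in

S = 325/69 in ≈ 4.710 in; Ia = 65/69 in ≈ 0.942 in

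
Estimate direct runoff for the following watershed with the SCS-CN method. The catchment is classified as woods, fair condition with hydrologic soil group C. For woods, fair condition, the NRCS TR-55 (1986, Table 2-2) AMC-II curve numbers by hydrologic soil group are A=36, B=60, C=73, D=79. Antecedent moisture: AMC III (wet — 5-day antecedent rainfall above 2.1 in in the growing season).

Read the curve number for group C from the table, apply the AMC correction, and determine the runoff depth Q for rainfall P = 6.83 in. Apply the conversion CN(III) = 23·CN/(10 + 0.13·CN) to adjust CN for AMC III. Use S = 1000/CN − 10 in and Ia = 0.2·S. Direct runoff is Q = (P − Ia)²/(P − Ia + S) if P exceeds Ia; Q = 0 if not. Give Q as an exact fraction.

Q = 1194117861049/228806900300 in ≈ 5.219 in

NRCS table: woods, fair condition, soil group C → CN(II) = 73
Wet (AMC III): CN(III) = 23·73/(10 + 0.13·73) = 1679/(1949/100) = 167900/1949 ≈ 86.147
Max retention: S = 1000/(167900/1949) − 10 = 2700/1679 in (≈ 1.608 in)
Ia = 0.2·(2700/1679) = 540/1679 in ≈ 0.322 in
P − Ia = 6.830 − 0.322 = 1092757/167900 ≈ 6.508 in (> 0, runoff occurs)
Runoff Q = (P−Ia)²/(P−Ia+S) = (6.508)²/(6.508+1.608) = 1194117861049/228806900300 ≈ 5.219 in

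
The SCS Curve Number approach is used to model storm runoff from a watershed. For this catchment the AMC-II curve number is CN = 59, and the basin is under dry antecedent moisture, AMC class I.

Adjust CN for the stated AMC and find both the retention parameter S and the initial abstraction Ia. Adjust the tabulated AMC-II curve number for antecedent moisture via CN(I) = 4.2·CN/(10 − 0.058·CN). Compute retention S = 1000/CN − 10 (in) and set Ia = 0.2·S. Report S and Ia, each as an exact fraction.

CN(I) from CN(II)=59: (4.2·59)/(10 − 0.058·59) = 123900/3289 ≈ 37.671
Retention S: 1000/CN − 10 with CN=37.671 → S = 20500/1239 ≈ 16.546 in
Initial abstraction Ia = S/5 = (20500/1239)/5 = 4100/1239 ≈ 3.309 in

S = 20500/1239 in ≈ 16.546 in; Ia = 4100/1239 in ≈ 3.309 in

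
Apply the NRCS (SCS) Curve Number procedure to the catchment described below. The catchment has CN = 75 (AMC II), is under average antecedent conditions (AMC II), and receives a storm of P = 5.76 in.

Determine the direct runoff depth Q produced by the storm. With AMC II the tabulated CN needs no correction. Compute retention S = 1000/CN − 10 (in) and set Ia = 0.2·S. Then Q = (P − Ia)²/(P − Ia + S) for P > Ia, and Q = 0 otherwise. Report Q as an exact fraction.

AMC II — tabulated CN = 75 applies directly.
Retention S: 1000/CN − 10 with CN=75.000 → S = 10/3 ≈ 3.333 in
Ia = 0.2·(10/3) = 2/3 in ≈ 0.667 in
P − Ia = 5.760 − 0.667 = 382/75 ≈ 5.093 in (> 0, runoff occurs)
Q: (382/75)² ÷ (632/75) = 36481/11850 in (≈ 3.079 in)

Q = 36481/11850 in ≈ 3.079 in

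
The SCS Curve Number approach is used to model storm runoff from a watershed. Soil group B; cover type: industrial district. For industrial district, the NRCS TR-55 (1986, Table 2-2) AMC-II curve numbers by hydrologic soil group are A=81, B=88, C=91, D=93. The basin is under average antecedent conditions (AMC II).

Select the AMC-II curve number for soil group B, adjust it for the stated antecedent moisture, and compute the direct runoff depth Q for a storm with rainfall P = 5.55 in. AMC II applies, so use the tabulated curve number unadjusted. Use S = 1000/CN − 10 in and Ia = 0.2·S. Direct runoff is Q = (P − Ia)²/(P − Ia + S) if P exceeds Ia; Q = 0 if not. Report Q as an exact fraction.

NRCS table: industrial district, soil group B → CN(II) = 88
CN(II) = 88; AMC II needs no correction.
Max retention: S = 1000/88 − 10 = 15/11 in (≈ 1.364 in)
Ia = 0.2·(15/11) = 3/11 in ≈ 0.273 in
Excess rainfall: 5.550 − 0.273 = 5.277 in; P > Ia so Q > 0
Q = (1161/220)²/((1161/220) + 15/11) = (1347921/48400)/(1461/220) = 449307/107140 in ≈ 4.194 in

Q = 449307/107140 in ≈ 4.194 in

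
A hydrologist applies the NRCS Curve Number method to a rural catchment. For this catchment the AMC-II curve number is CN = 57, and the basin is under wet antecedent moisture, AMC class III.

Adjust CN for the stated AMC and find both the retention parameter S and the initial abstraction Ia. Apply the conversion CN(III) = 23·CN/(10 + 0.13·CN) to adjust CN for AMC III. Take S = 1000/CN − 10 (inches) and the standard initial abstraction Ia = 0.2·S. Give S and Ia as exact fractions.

Wet (AMC III): CN(III) = 23·57/(10 + 0.13·57) = 1311/(1741/100) = 131100/1741 ≈ 75.302
S = 1000/(131100/1741) − 10 = 4300/1311 in ≈ 3.280 in
Ia = 0.2S: 0.2·3.280 = 0.656 in (exactly 860/1311)

S = 4300/1311 in ≈ 3.280 in; Ia = 860/1311 in ≈ 0.656 in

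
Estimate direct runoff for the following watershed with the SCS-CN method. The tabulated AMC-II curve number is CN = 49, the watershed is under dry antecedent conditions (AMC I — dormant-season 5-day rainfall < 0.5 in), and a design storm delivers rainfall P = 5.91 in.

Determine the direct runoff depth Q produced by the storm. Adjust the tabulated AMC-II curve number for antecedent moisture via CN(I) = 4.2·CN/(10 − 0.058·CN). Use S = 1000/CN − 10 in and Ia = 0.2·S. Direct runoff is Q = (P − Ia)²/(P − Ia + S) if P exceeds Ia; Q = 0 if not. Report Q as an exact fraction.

Adjust CN=49 to AMC I: 4.2·49/(10 − 0.058·49) → (1029/5) ÷ (3579/500) = 34300/1193 ≈ 28.751
S = 1000/(34300/1193) − 10 = 8500/343 in ≈ 24.781 in
Ia = 0.2S: 0.2·24.781 = 4.956 in (exactly 1700/343)
P − Ia = 5.910 − 4.956 = 32713/34300 ≈ 0.954 in (> 0, runoff occurs)
Q: (32713/34300)² ÷ (882713/34300) = 1070140369/30277055900 in (≈ 0.035 in)

Q = 1070140369/30277055900 in ≈ 0.035 in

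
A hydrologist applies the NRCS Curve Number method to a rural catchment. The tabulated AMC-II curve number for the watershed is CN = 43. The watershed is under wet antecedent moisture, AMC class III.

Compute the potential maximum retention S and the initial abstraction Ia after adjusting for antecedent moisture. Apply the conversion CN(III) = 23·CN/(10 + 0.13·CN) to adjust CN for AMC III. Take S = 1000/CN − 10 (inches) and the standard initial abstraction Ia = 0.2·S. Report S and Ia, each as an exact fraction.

S = 5700/989 in ≈ 5.763 in; Ia = 1140/989 in ≈ 1.153 in

Adjust CN=43 to AMC III: 23·43/(10 + 0.13·43) → 989 ÷ (1559/100) = 98900/1559 ≈ 63.438
Retention S: 1000/CN − 10 with CN=63.438 → S = 5700/989 ≈ 5.763 in
Ia = 0.2S: 0.2·5.763 = 1.153 in (exactly 1140/989)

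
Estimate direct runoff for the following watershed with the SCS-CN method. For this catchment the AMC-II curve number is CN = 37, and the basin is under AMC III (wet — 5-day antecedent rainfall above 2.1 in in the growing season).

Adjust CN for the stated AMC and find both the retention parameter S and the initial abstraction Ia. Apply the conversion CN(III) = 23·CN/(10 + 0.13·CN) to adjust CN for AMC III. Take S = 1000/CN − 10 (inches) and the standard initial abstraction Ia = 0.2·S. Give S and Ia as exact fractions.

Wet (AMC III): CN(III) = 23·37/(10 + 0.13·37) = 851/(1481/100) = 85100/1481 ≈ 57.461
Retention S: 1000/CN − 10 with CN=57.461 → S = 6300/851 ≈ 7.403 in
Ia = 0.2·(6300/851) = 1260/851 in ≈ 1.481 in

S = 6300/851 in ≈ 7.403 in; Ia = 1260/851 in ≈ 1.481 in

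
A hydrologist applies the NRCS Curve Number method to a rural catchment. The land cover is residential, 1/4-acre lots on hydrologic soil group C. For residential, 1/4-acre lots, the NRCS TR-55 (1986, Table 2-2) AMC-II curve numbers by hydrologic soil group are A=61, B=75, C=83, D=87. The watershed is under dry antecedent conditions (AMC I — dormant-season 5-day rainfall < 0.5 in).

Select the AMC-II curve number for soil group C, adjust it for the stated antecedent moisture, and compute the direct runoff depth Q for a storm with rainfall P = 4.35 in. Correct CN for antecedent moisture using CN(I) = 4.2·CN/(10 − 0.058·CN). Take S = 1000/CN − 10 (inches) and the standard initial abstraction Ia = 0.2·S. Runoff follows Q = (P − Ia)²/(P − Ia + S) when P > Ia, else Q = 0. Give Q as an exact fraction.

Q = 13839404881/10027165260 in ≈ 1.380 in

NRCS table: residential, 1/4-acre lots, soil group C → CN(II) = 83
Dry (AMC I): CN(I) = 4.2·83/(10 − 0.058·83) = (1743/5)/(2593/500) = 174300/2593 ≈ 67.219
Max retention: S = 1000/(174300/2593) − 10 = 8500/1743 in (≈ 4.877 in)
Ia = 0.2S: 0.2·4.877 = 0.975 in (exactly 1700/1743)
Since P=4.350 > Ia=0.975: effective rainfall P−Ia = 117641/34860 in
Q = (117641/34860)²/((117641/34860) + 8500/1743) = (13839404881/1215219600)/(287641/34860) = 13839404881/10027165260 in ≈ 1.380 in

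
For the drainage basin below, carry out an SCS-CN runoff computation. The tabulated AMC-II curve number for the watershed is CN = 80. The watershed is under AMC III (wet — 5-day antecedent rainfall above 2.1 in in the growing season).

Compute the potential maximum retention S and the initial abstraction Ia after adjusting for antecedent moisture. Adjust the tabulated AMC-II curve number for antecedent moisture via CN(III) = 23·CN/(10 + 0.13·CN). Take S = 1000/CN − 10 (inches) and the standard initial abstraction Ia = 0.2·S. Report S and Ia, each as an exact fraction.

Adjust CN=80 to AMC III: 23·80/(10 + 0.13·80) → 1840 ÷ (102/5) = 4600/51 ≈ 90.196
S = 1000/(4600/51) − 10 = 25/23 in ≈ 1.087 in
Ia = 0.2·(25/23) = 5/23 in ≈ 0.217 in

S = 25/23 in ≈ 1.087 in; Ia = 5/23 in ≈ 0.217 in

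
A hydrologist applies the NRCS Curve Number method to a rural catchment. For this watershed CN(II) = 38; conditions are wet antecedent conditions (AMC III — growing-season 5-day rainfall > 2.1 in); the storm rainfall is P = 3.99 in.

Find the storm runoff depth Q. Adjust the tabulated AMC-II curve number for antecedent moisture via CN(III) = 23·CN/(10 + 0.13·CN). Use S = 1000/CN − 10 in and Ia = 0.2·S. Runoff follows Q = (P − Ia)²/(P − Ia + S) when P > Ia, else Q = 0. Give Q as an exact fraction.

Q = 12625443769/18457263100 in ≈ 0.684 in

Wet (AMC III): CN(III) = 23·38/(10 + 0.13·38) = 874/(747/50) = 43700/747 ≈ 58.501
Retention S: 1000/CN − 10 with CN=58.501 → S = 3100/437 ≈ 7.094 in
Ia = 0.2S: 0.2·7.094 = 1.419 in (exactly 620/437)
Since P=3.990 > Ia=1.419: effective rainfall P−Ia = 112363/43700 in
Q = (112363/43700)²/((112363/43700) + 3100/437) = (12625443769/1909690000)/(422363/43700) = 12625443769/18457263100 in ≈ 0.684 in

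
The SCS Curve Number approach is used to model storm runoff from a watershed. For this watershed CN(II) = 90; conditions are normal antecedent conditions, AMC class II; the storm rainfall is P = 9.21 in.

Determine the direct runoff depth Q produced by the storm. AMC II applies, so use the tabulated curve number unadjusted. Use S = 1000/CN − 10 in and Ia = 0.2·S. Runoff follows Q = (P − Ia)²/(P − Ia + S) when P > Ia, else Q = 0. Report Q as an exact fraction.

Q = 65431921/8180100 in ≈ 7.999 in

CN(II) = 90; AMC II needs no correction.
Retention S: 1000/CN − 10 with CN=90.000 → S = 10/9 ≈ 1.111 in
Ia = 0.2·(10/9) = 2/9 in ≈ 0.222 in
Excess rainfall: 9.210 − 0.222 = 8.988 in; P > Ia so Q > 0
Q = (8089/900)²/((8089/900) + 10/9) = (65431921/810000)/(9089/900) = 65431921/8180100 in ≈ 7.999 in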